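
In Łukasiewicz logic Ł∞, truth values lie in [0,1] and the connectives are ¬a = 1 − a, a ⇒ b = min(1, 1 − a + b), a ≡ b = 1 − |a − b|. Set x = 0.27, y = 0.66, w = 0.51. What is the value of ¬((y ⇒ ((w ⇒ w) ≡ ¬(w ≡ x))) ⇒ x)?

0.31

w ⇒ w = min(1, 1 − 0.51 + 0.51) = min(1, 1.00) = 1.00
w ≡ x = 1 − |0.51 − 0.27| = 1 − 0.24 = 0.76
¬(w ≡ x) = 1 − 0.76 = 0.24
(w ⇒ w) ≡ ¬(w ≡ x) = 1 − |1.00 − 0.24| = 1 − 0.76 = 0.24
y ⇒ ((w ⇒ w) ≡ ¬(w ≡ x)) = min(1, 1 − 0.66 + 0.24) = min(1, 0.58) = 0.58
(y ⇒ ((w ⇒ w) ≡ ¬(w ≡ x))) ⇒ x = min(1, 1 − 0.58 + 0.27) = min(1, 0.69) = 0.69
¬((y ⇒ ((w ⇒ w) ≡ ¬(w ≡ x))) ⇒ x) = 1 − 0.69 = 0.31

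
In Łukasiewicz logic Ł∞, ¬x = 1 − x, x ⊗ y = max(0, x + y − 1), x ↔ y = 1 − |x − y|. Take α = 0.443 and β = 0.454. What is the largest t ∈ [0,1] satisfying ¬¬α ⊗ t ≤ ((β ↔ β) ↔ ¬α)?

¬α = 1 − 0.443 = 0.557
¬¬α = 1 − 0.557 = 0.443
So the left factor is ¬¬α = 0.443.
β ↔ β = 1 − |0.454 − 0.454| = 1 − 0.000 = 1.000
(β ↔ β) ↔ ¬α = 1 − |1.000 − 0.557| = 1 − 0.443 = 0.557
So the right-hand bound is (β ↔ β) ↔ ¬α = 0.557.
The residuum of the Łukasiewicz t-norm gives the supremum: min(1, 1 − 0.443 + 0.557).
1 − 0.443 + 0.557 = 1.114, so t = min(1, 1.114) = 1.000.
Check: 0.443 ⊗ 1.000 = max(0, 0.443) = 0.443 ≤ 0.557.

1.000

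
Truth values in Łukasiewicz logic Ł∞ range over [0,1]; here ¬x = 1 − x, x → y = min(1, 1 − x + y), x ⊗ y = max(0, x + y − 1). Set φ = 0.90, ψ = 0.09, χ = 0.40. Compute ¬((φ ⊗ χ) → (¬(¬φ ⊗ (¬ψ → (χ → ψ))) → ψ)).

0.21

φ ⊗ χ = max(0, 0.90 + 0.40 − 1) = max(0, 0.30) = 0.30
¬φ = 1 − 0.90 = 0.10
¬ψ = 1 − 0.09 = 0.91
χ → ψ = min(1, 1 − 0.40 + 0.09) = min(1, 0.69) = 0.69
¬ψ → (χ → ψ) = min(1, 1 − 0.91 + 0.69) = min(1, 0.78) = 0.78
¬φ ⊗ (¬ψ → (χ → ψ)) = max(0, 0.10 + 0.78 − 1) = max(0, -0.12) = 0.00
¬(¬φ ⊗ (¬ψ → (χ → ψ))) = 1 − 0.00 = 1.00
¬(¬φ ⊗ (¬ψ → (χ → ψ))) → ψ = min(1, 1 − 1.00 + 0.09) = min(1, 0.09) = 0.09
(φ ⊗ χ) → (¬(¬φ ⊗ (¬ψ → (χ → ψ))) → ψ) = min(1, 1 − 0.30 + 0.09) = min(1, 0.79) = 0.79
¬((φ ⊗ χ) → (¬(¬φ ⊗ (¬ψ → (χ → ψ))) → ψ)) = 1 − 0.79 = 0.21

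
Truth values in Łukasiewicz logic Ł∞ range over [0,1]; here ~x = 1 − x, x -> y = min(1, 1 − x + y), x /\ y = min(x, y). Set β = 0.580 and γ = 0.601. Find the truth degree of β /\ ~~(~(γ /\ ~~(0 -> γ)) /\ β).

0.399

0 -> γ = min(1, 1 − 0.000 + 0.601) = min(1, 1.601) = 1.000
~(0 -> γ) = 1 − 1.000 = 0.000
~~(0 -> γ) = 1 − 0.000 = 1.000
γ /\ ~~(0 -> γ) = min(0.601, 1.000) = 0.601
~(γ /\ ~~(0 -> γ)) = 1 − 0.601 = 0.399
~(γ /\ ~~(0 -> γ)) /\ β = min(0.399, 0.580) = 0.399
~(~(γ /\ ~~(0 -> γ)) /\ β) = 1 − 0.399 = 0.601
~~(~(γ /\ ~~(0 -> γ)) /\ β) = 1 − 0.601 = 0.399
β /\ ~~(~(γ /\ ~~(0 -> γ)) /\ β) = min(0.580, 0.399) = 0.399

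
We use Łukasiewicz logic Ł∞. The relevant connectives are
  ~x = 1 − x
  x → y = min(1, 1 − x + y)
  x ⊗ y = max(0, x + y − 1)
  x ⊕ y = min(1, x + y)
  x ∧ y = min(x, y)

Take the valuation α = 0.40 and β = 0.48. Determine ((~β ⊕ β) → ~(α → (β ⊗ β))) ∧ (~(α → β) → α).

~β = 1 − 0.48 = 0.52
~β ⊕ β = min(1, 0.52 + 0.48) = min(1, 1.00) = 1.00
β ⊗ β = max(0, 0.48 + 0.48 − 1) = max(0, -0.04) = 0.00
α → (β ⊗ β) = min(1, 1 − 0.40 + 0.00) = min(1, 0.60) = 0.60
~(α → (β ⊗ β)) = 1 − 0.60 = 0.40
(~β ⊕ β) → ~(α → (β ⊗ β)) = min(1, 1 − 1.00 + 0.40) = min(1, 0.40) = 0.40
α → β = min(1, 1 − 0.40 + 0.48) = min(1, 1.08) = 1.00
~(α → β) = 1 − 1.00 = 0.00
~(α → β) → α = min(1, 1 − 0.00 + 0.40) = min(1, 1.40) = 1.00
((~β ⊕ β) → ~(α → (β ⊗ β))) ∧ (~(α → β) → α) = min(0.40, 1.00) = 0.40

0.40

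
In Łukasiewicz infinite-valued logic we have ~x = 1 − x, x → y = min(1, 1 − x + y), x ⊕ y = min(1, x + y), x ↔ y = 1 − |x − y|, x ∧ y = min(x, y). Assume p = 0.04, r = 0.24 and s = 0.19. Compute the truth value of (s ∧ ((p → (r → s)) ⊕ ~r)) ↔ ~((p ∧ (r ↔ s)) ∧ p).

0.23

r → s = min(1, 1 − 0.24 + 0.19) = min(1, 0.95) = 0.95
p → (r → s) = min(1, 1 − 0.04 + 0.95) = min(1, 1.91) = 1.00
~r = 1 − 0.24 = 0.76
(p → (r → s)) ⊕ ~r = min(1, 1.00 + 0.76) = min(1, 1.76) = 1.00
s ∧ ((p → (r → s)) ⊕ ~r) = min(0.19, 1.00) = 0.19
r ↔ s = 1 − |0.24 − 0.19| = 1 − 0.05 = 0.95
p ∧ (r ↔ s) = min(0.04, 0.95) = 0.04
(p ∧ (r ↔ s)) ∧ p = min(0.04, 0.04) = 0.04
~((p ∧ (r ↔ s)) ∧ p) = 1 − 0.04 = 0.96
(s ∧ ((p → (r → s)) ⊕ ~r)) ↔ ~((p ∧ (r ↔ s)) ∧ p) = 1 − |0.19 − 0.96| = 1 − 0.77 = 0.23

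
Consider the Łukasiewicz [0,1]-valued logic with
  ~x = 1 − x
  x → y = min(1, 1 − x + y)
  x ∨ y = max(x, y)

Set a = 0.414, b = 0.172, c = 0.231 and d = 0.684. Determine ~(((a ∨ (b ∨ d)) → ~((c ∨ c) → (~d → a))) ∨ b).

0.684

b ∨ d = max(0.172, 0.684) = 0.684
a ∨ (b ∨ d) = max(0.414, 0.684) = 0.684
c ∨ c = max(0.231, 0.231) = 0.231
~d = 1 − 0.684 = 0.316
~d → a = min(1, 1 − 0.316 + 0.414) = min(1, 1.098) = 1.000
(c ∨ c) → (~d → a) = min(1, 1 − 0.231 + 1.000) = min(1, 1.769) = 1.000
~((c ∨ c) → (~d → a)) = 1 − 1.000 = 0.000
(a ∨ (b ∨ d)) → ~((c ∨ c) → (~d → a)) = min(1, 1 − 0.684 + 0.000) = min(1, 0.316) = 0.316
((a ∨ (b ∨ d)) → ~((c ∨ c) → (~d → a))) ∨ b = max(0.316, 0.172) = 0.316
~(((a ∨ (b ∨ d)) → ~((c ∨ c) → (~d → a))) ∨ b) = 1 − 0.316 = 0.684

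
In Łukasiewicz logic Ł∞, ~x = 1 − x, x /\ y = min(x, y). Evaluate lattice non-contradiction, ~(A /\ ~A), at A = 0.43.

~A = 1 − 0.43 = 0.57
A /\ ~A = min(0.43, 0.57) = 0.43
~(A /\ ~A) = 1 − 0.43 = 0.57
(The value 0.57 < 1 shows this instance is not satisfied; not a Ł∞-tautology — its value is 1 − min(a, 1−a).)

0.57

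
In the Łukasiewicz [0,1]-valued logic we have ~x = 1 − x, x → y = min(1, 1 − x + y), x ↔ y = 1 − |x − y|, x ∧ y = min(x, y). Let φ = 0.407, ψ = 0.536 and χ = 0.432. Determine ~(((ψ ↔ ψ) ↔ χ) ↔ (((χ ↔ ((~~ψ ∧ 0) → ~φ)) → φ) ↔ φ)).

0.000

ψ ↔ ψ = 1 − |0.536 − 0.536| = 1 − 0.000 = 1.000
(ψ ↔ ψ) ↔ χ = 1 − |1.000 − 0.432| = 1 − 0.568 = 0.432
~ψ = 1 − 0.536 = 0.464
~~ψ = 1 − 0.464 = 0.536
~~ψ ∧ 0 = min(0.536, 0.000) = 0.000
~φ = 1 − 0.407 = 0.593
(~~ψ ∧ 0) → ~φ = min(1, 1 − 0.000 + 0.593) = min(1, 1.593) = 1.000
χ ↔ ((~~ψ ∧ 0) → ~φ) = 1 − |0.432 − 1.000| = 1 − 0.568 = 0.432
(χ ↔ ((~~ψ ∧ 0) → ~φ)) → φ = min(1, 1 − 0.432 + 0.407) = min(1, 0.975) = 0.975
((χ ↔ ((~~ψ ∧ 0) → ~φ)) → φ) ↔ φ = 1 − |0.975 − 0.407| = 1 − 0.568 = 0.432
((ψ ↔ ψ) ↔ χ) ↔ (((χ ↔ ((~~ψ ∧ 0) → ~φ)) → φ) ↔ φ) = 1 − |0.432 − 0.432| = 1 − 0.000 = 1.000
~(((ψ ↔ ψ) ↔ χ) ↔ (((χ ↔ ((~~ψ ∧ 0) → ~φ)) → φ) ↔ φ)) = 1 − 1.000 = 0.000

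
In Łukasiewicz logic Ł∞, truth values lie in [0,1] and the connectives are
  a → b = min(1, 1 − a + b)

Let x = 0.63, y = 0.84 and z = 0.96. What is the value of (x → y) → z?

0.96

x → y = min(1, 1 − 0.63 + 0.84) = min(1, 1.21) = 1.00
(x → y) → z = min(1, 1 − 1.00 + 0.96) = min(1, 0.96) = 0.96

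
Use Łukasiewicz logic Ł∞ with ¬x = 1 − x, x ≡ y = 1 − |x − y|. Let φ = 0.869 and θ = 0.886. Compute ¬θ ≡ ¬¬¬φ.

0.983

¬θ = 1 − 0.886 = 0.114
¬φ = 1 − 0.869 = 0.131
¬¬φ = 1 − 0.131 = 0.869
¬¬¬φ = 1 − 0.869 = 0.131
¬θ ≡ ¬¬¬φ = 1 − |0.114 − 0.131| = 1 − 0.017 = 0.983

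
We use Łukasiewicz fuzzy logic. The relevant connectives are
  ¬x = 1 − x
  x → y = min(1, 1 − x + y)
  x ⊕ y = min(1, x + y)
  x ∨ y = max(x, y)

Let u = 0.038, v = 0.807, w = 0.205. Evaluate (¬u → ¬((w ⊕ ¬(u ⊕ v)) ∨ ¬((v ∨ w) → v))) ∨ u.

¬u = 1 − 0.038 = 0.962
u ⊕ v = min(1, 0.038 + 0.807) = min(1, 0.845) = 0.845
¬(u ⊕ v) = 1 − 0.845 = 0.155
w ⊕ ¬(u ⊕ v) = min(1, 0.205 + 0.155) = min(1, 0.360) = 0.360
v ∨ w = max(0.807, 0.205) = 0.807
(v ∨ w) → v = min(1, 1 − 0.807 + 0.807) = min(1, 1.000) = 1.000
¬((v ∨ w) → v) = 1 − 1.000 = 0.000
(w ⊕ ¬(u ⊕ v)) ∨ ¬((v ∨ w) → v) = max(0.360, 0.000) = 0.360
¬((w ⊕ ¬(u ⊕ v)) ∨ ¬((v ∨ w) → v)) = 1 − 0.360 = 0.640
¬u → ¬((w ⊕ ¬(u ⊕ v)) ∨ ¬((v ∨ w) → v)) = min(1, 1 − 0.962 + 0.640) = min(1, 0.678) = 0.678
(¬u → ¬((w ⊕ ¬(u ⊕ v)) ∨ ¬((v ∨ w) → v))) ∨ u = max(0.678, 0.038) = 0.678

0.678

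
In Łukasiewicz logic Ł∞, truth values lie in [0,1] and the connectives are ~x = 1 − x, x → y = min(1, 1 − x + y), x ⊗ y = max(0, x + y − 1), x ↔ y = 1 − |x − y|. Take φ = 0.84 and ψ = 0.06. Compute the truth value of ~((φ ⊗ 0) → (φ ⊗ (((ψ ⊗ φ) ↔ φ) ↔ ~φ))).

0.00

φ ⊗ 0 = max(0, 0.84 + 0.00 − 1) = max(0, -0.16) = 0.00
ψ ⊗ φ = max(0, 0.06 + 0.84 − 1) = max(0, -0.10) = 0.00
(ψ ⊗ φ) ↔ φ = 1 − |0.00 − 0.84| = 1 − 0.84 = 0.16
~φ = 1 − 0.84 = 0.16
((ψ ⊗ φ) ↔ φ) ↔ ~φ = 1 − |0.16 − 0.16| = 1 − 0.00 = 1.00
φ ⊗ (((ψ ⊗ φ) ↔ φ) ↔ ~φ) = max(0, 0.84 + 1.00 − 1) = max(0, 0.84) = 0.84
(φ ⊗ 0) → (φ ⊗ (((ψ ⊗ φ) ↔ φ) ↔ ~φ)) = min(1, 1 − 0.00 + 0.84) = min(1, 1.84) = 1.00
~((φ ⊗ 0) → (φ ⊗ (((ψ ⊗ φ) ↔ φ) ↔ ~φ))) = 1 − 1.00 = 0.00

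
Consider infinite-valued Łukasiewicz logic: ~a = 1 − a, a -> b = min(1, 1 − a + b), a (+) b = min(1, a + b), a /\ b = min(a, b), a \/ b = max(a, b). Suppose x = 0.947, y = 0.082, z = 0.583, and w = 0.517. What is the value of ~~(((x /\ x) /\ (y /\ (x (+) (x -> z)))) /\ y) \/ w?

0.517

x /\ x = min(0.947, 0.947) = 0.947
x -> z = min(1, 1 − 0.947 + 0.583) = min(1, 0.636) = 0.636
x (+) (x -> z) = min(1, 0.947 + 0.636) = min(1, 1.583) = 1.000
y /\ (x (+) (x -> z)) = min(0.082, 1.000) = 0.082
(x /\ x) /\ (y /\ (x (+) (x -> z))) = min(0.947, 0.082) = 0.082
((x /\ x) /\ (y /\ (x (+) (x -> z)))) /\ y = min(0.082, 0.082) = 0.082
~(((x /\ x) /\ (y /\ (x (+) (x -> z)))) /\ y) = 1 − 0.082 = 0.918
~~(((x /\ x) /\ (y /\ (x (+) (x -> z)))) /\ y) = 1 − 0.918 = 0.082
~~(((x /\ x) /\ (y /\ (x (+) (x -> z)))) /\ y) \/ w = max(0.082, 0.517) = 0.517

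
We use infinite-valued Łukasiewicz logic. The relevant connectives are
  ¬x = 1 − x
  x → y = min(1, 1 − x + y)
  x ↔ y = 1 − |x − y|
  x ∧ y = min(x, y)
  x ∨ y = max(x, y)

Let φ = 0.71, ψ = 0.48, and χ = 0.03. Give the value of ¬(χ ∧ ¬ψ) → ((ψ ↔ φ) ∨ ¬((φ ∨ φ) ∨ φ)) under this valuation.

0.80

¬ψ = 1 − 0.48 = 0.52
χ ∧ ¬ψ = min(0.03, 0.52) = 0.03
¬(χ ∧ ¬ψ) = 1 − 0.03 = 0.97
ψ ↔ φ = 1 − |0.48 − 0.71| = 1 − 0.23 = 0.77
φ ∨ φ = max(0.71, 0.71) = 0.71
(φ ∨ φ) ∨ φ = max(0.71, 0.71) = 0.71
¬((φ ∨ φ) ∨ φ) = 1 − 0.71 = 0.29
(ψ ↔ φ) ∨ ¬((φ ∨ φ) ∨ φ) = max(0.77, 0.29) = 0.77
¬(χ ∧ ¬ψ) → ((ψ ↔ φ) ∨ ¬((φ ∨ φ) ∨ φ)) = min(1, 1 − 0.97 + 0.77) = min(1, 0.80) = 0.80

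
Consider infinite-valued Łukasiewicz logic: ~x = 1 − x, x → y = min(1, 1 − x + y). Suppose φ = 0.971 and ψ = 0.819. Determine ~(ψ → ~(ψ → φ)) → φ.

ψ → φ = min(1, 1 − 0.819 + 0.971) = min(1, 1.152) = 1.000
~(ψ → φ) = 1 − 1.000 = 0.000
ψ → ~(ψ → φ) = min(1, 1 − 0.819 + 0.000) = min(1, 0.181) = 0.181
~(ψ → ~(ψ → φ)) = 1 − 0.181 = 0.819
~(ψ → ~(ψ → φ)) → φ = min(1, 1 − 0.819 + 0.971) = min(1, 1.152) = 1.000

1.000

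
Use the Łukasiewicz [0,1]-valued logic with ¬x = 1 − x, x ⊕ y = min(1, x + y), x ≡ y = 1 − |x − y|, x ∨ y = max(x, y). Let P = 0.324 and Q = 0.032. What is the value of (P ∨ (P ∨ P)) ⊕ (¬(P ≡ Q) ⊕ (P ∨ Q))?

0.940

P ∨ P = max(0.324, 0.324) = 0.324
P ∨ (P ∨ P) = max(0.324, 0.324) = 0.324
P ≡ Q = 1 − |0.324 − 0.032| = 1 − 0.292 = 0.708
¬(P ≡ Q) = 1 − 0.708 = 0.292
P ∨ Q = max(0.324, 0.032) = 0.324
¬(P ≡ Q) ⊕ (P ∨ Q) = min(1, 0.292 + 0.324) = min(1, 0.616) = 0.616
(P ∨ (P ∨ P)) ⊕ (¬(P ≡ Q) ⊕ (P ∨ Q)) = min(1, 0.324 + 0.616) = min(1, 0.940) = 0.940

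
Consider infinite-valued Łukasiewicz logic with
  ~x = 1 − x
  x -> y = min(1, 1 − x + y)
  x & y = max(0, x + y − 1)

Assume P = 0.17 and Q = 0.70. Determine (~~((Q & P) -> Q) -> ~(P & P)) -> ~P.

Q & P = max(0, 0.70 + 0.17 − 1) = max(0, -0.13) = 0.00
(Q & P) -> Q = min(1, 1 − 0.00 + 0.70) = min(1, 1.70) = 1.00
~((Q & P) -> Q) = 1 − 1.00 = 0.00
~~((Q & P) -> Q) = 1 − 0.00 = 1.00
P & P = max(0, 0.17 + 0.17 − 1) = max(0, -0.66) = 0.00
~(P & P) = 1 − 0.00 = 1.00
~~((Q & P) -> Q) -> ~(P & P) = min(1, 1 − 1.00 + 1.00) = min(1, 1.00) = 1.00
~P = 1 − 0.17 = 0.83
(~~((Q & P) -> Q) -> ~(P & P)) -> ~P = min(1, 1 − 1.00 + 0.83) = min(1, 0.83) = 0.83

0.83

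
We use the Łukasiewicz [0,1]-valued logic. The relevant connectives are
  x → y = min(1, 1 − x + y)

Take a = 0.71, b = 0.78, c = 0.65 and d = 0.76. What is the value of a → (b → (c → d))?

1.00

c → d = min(1, 1 − 0.65 + 0.76) = min(1, 1.11) = 1.00
b → (c → d) = min(1, 1 − 0.78 + 1.00) = min(1, 1.22) = 1.00
a → (b → (c → d)) = min(1, 1 − 0.71 + 1.00) = min(1, 1.29) = 1.00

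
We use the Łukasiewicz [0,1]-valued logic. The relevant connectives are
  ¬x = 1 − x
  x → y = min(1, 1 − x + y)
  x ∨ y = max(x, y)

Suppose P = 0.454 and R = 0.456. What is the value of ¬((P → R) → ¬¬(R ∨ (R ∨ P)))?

P → R = min(1, 1 − 0.454 + 0.456) = min(1, 1.002) = 1.000
R ∨ P = max(0.456, 0.454) = 0.456
R ∨ (R ∨ P) = max(0.456, 0.456) = 0.456
¬(R ∨ (R ∨ P)) = 1 − 0.456 = 0.544
¬¬(R ∨ (R ∨ P)) = 1 − 0.544 = 0.456
(P → R) → ¬¬(R ∨ (R ∨ P)) = min(1, 1 − 1.000 + 0.456) = min(1, 0.456) = 0.456
¬((P → R) → ¬¬(R ∨ (R ∨ P))) = 1 − 0.456 = 0.544

0.544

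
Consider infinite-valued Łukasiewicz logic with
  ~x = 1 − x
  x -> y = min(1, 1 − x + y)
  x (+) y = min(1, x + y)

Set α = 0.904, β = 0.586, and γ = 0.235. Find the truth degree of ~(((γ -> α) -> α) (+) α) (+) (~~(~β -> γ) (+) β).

γ -> α = min(1, 1 − 0.235 + 0.904) = min(1, 1.669) = 1.000
(γ -> α) -> α = min(1, 1 − 1.000 + 0.904) = min(1, 0.904) = 0.904
((γ -> α) -> α) (+) α = min(1, 0.904 + 0.904) = min(1, 1.808) = 1.000
~(((γ -> α) -> α) (+) α) = 1 − 1.000 = 0.000
~β = 1 − 0.586 = 0.414
~β -> γ = min(1, 1 − 0.414 + 0.235) = min(1, 0.821) = 0.821
~(~β -> γ) = 1 − 0.821 = 0.179
~~(~β -> γ) = 1 − 0.179 = 0.821
~~(~β -> γ) (+) β = min(1, 0.821 + 0.586) = min(1, 1.407) = 1.000
~(((γ -> α) -> α) (+) α) (+) (~~(~β -> γ) (+) β) = min(1, 0.000 + 1.000) = min(1, 1.000) = 1.000

1.000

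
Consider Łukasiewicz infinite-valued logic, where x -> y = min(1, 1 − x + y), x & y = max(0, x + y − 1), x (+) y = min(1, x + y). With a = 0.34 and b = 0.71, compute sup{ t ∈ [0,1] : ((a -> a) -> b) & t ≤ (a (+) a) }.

a -> a = min(1, 1 − 0.34 + 0.34) = min(1, 1.00) = 1.00
(a -> a) -> b = min(1, 1 − 1.00 + 0.71) = min(1, 0.71) = 0.71
So the left factor is (a -> a) -> b = 0.71.
a (+) a = min(1, 0.34 + 0.34) = min(1, 0.68) = 0.68
So the right-hand bound is a (+) a = 0.68.
The residuum of the Łukasiewicz t-norm gives the supremum: min(1, 1 − 0.71 + 0.68).
1 − 0.71 + 0.68 = 0.97, so t = min(1, 0.97) = 0.97.
Check: 0.71 & 0.97 = max(0, 0.68) = 0.68 ≤ 0.68.

0.97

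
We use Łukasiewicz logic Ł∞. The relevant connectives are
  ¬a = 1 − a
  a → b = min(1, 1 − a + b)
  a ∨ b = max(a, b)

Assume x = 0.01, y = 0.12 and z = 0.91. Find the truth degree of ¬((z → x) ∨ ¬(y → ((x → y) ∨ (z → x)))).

z → x = min(1, 1 − 0.91 + 0.01) = min(1, 0.10) = 0.10
x → y = min(1, 1 − 0.01 + 0.12) = min(1, 1.11) = 1.00
(x → y) ∨ (z → x) = max(1.00, 0.10) = 1.00
y → ((x → y) ∨ (z → x)) = min(1, 1 − 0.12 + 1.00) = min(1, 1.88) = 1.00
¬(y → ((x → y) ∨ (z → x))) = 1 − 1.00 = 0.00
(z → x) ∨ ¬(y → ((x → y) ∨ (z → x))) = max(0.10, 0.00) = 0.10
¬((z → x) ∨ ¬(y → ((x → y) ∨ (z → x)))) = 1 − 0.10 = 0.90

0.90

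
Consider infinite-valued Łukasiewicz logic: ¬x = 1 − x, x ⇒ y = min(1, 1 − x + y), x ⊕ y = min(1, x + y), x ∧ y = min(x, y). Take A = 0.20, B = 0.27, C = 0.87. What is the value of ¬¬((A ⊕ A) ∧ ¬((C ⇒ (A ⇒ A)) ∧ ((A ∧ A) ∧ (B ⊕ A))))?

0.40

A ⊕ A = min(1, 0.20 + 0.20) = min(1, 0.40) = 0.40
A ⇒ A = min(1, 1 − 0.20 + 0.20) = min(1, 1.00) = 1.00
C ⇒ (A ⇒ A) = min(1, 1 − 0.87 + 1.00) = min(1, 1.13) = 1.00
A ∧ A = min(0.20, 0.20) = 0.20
B ⊕ A = min(1, 0.27 + 0.20) = min(1, 0.47) = 0.47
(A ∧ A) ∧ (B ⊕ A) = min(0.20, 0.47) = 0.20
(C ⇒ (A ⇒ A)) ∧ ((A ∧ A) ∧ (B ⊕ A)) = min(1.00, 0.20) = 0.20
¬((C ⇒ (A ⇒ A)) ∧ ((A ∧ A) ∧ (B ⊕ A))) = 1 − 0.20 = 0.80
(A ⊕ A) ∧ ¬((C ⇒ (A ⇒ A)) ∧ ((A ∧ A) ∧ (B ⊕ A))) = min(0.40, 0.80) = 0.40
¬((A ⊕ A) ∧ ¬((C ⇒ (A ⇒ A)) ∧ ((A ∧ A) ∧ (B ⊕ A)))) = 1 − 0.40 = 0.60
¬¬((A ⊕ A) ∧ ¬((C ⇒ (A ⇒ A)) ∧ ((A ∧ A) ∧ (B ⊕ A)))) = 1 − 0.60 = 0.40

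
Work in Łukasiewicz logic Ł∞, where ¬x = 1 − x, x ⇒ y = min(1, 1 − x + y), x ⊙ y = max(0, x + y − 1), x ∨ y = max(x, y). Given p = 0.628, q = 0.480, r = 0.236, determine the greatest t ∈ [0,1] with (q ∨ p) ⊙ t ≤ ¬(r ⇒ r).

0.372

q ∨ p = max(0.480, 0.628) = 0.628
So the left factor is q ∨ p = 0.628.
r ⇒ r = min(1, 1 − 0.236 + 0.236) = min(1, 1.000) = 1.000
¬(r ⇒ r) = 1 − 1.000 = 0.000
So the right-hand bound is ¬(r ⇒ r) = 0.000.
The residuum of the Łukasiewicz t-norm gives the supremum: min(1, 1 − 0.628 + 0.000).
1 − 0.628 + 0.000 = 0.372, so t = min(1, 0.372) = 0.372.
Check: 0.628 ⊙ 0.372 = max(0, 0.000) = 0.000 ≤ 0.000.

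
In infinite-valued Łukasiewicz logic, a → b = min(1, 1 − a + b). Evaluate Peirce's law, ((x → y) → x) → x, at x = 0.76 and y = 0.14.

0.76

x → y = min(1, 1 − 0.76 + 0.14) = min(1, 0.38) = 0.38
(x → y) → x = min(1, 1 − 0.38 + 0.76) = min(1, 1.38) = 1.00
((x → y) → x) → x = min(1, 1 − 1.00 + 0.76) = min(1, 0.76) = 0.76
(The value 0.76 < 1 shows this instance is not satisfied; not a Ł∞-tautology in general.)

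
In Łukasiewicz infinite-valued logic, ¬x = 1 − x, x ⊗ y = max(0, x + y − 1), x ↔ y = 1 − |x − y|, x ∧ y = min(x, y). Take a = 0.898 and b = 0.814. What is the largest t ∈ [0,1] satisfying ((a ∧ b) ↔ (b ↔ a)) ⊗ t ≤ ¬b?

a ∧ b = min(0.898, 0.814) = 0.814
b ↔ a = 1 − |0.814 − 0.898| = 1 − 0.084 = 0.916
(a ∧ b) ↔ (b ↔ a) = 1 − |0.814 − 0.916| = 1 − 0.102 = 0.898
So the left factor is (a ∧ b) ↔ (b ↔ a) = 0.898.
¬b = 1 − 0.814 = 0.186
So the right-hand bound is ¬b = 0.186.
The residuum of the Łukasiewicz t-norm gives the supremum: min(1, 1 − 0.898 + 0.186).
1 − 0.898 + 0.186 = 0.288, so t = min(1, 0.288) = 0.288.
Check: 0.898 ⊗ 0.288 = max(0, 0.186) = 0.186 ≤ 0.186.

0.288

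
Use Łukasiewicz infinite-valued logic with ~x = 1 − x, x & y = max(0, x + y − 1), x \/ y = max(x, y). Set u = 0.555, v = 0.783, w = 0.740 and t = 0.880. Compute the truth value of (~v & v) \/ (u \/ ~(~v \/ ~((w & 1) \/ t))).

~v = 1 − 0.783 = 0.217
~v & v = max(0, 0.217 + 0.783 − 1) = max(0, 0.000) = 0.000
w & 1 = max(0, 0.740 + 1.000 − 1) = max(0, 0.740) = 0.740
(w & 1) \/ t = max(0.740, 0.880) = 0.880
~((w & 1) \/ t) = 1 − 0.880 = 0.120
~v \/ ~((w & 1) \/ t) = max(0.217, 0.120) = 0.217
~(~v \/ ~((w & 1) \/ t)) = 1 − 0.217 = 0.783
u \/ ~(~v \/ ~((w & 1) \/ t)) = max(0.555, 0.783) = 0.783
(~v & v) \/ (u \/ ~(~v \/ ~((w & 1) \/ t))) = max(0.000, 0.783) = 0.783

0.783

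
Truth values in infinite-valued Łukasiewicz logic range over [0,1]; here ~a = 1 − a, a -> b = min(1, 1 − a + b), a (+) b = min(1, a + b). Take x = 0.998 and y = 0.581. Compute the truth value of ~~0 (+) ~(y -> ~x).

0.579

~0 = 1 − 0.000 = 1.000
~~0 = 1 − 1.000 = 0.000
~x = 1 − 0.998 = 0.002
y -> ~x = min(1, 1 − 0.581 + 0.002) = min(1, 0.421) = 0.421
~(y -> ~x) = 1 − 0.421 = 0.579
~~0 (+) ~(y -> ~x) = min(1, 0.000 + 0.579) = min(1, 0.579) = 0.579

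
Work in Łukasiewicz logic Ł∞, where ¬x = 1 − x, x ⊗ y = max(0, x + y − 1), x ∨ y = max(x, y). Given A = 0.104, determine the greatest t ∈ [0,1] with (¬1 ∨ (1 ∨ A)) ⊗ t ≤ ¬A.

¬1 = 1 − 1.000 = 0.000
1 ∨ A = max(1.000, 0.104) = 1.000
¬1 ∨ (1 ∨ A) = max(0.000, 1.000) = 1.000
So the left factor is ¬1 ∨ (1 ∨ A) = 1.000.
¬A = 1 − 0.104 = 0.896
So the right-hand bound is ¬A = 0.896.
The residuum of the Łukasiewicz t-norm gives the supremum: min(1, 1 − 1.000 + 0.896).
1 − 1.000 + 0.896 = 0.896, so t = min(1, 0.896) = 0.896.
Check: 1.000 ⊗ 0.896 = max(0, 0.896) = 0.896 ≤ 0.896.

0.896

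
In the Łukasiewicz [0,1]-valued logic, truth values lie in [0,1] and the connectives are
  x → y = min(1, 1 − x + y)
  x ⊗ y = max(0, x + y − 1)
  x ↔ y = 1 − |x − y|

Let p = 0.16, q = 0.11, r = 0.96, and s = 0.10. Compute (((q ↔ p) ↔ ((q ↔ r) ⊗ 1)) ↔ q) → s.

q ↔ p = 1 − |0.11 − 0.16| = 1 − 0.05 = 0.95
q ↔ r = 1 − |0.11 − 0.96| = 1 − 0.85 = 0.15
(q ↔ r) ⊗ 1 = max(0, 0.15 + 1.00 − 1) = max(0, 0.15) = 0.15
(q ↔ p) ↔ ((q ↔ r) ⊗ 1) = 1 − |0.95 − 0.15| = 1 − 0.80 = 0.20
((q ↔ p) ↔ ((q ↔ r) ⊗ 1)) ↔ q = 1 − |0.20 − 0.11| = 1 − 0.09 = 0.91
(((q ↔ p) ↔ ((q ↔ r) ⊗ 1)) ↔ q) → s = min(1, 1 − 0.91 + 0.10) = min(1, 0.19) = 0.19

0.19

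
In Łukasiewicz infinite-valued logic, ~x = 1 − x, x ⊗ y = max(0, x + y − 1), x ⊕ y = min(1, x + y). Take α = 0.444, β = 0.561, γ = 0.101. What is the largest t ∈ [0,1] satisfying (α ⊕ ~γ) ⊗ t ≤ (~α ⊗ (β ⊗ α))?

0.000

~γ = 1 − 0.101 = 0.899
α ⊕ ~γ = min(1, 0.444 + 0.899) = min(1, 1.343) = 1.000
So the left factor is α ⊕ ~γ = 1.000.
~α = 1 − 0.444 = 0.556
β ⊗ α = max(0, 0.561 + 0.444 − 1) = max(0, 0.005) = 0.005
~α ⊗ (β ⊗ α) = max(0, 0.556 + 0.005 − 1) = max(0, -0.439) = 0.000
So the right-hand bound is ~α ⊗ (β ⊗ α) = 0.000.
The residuum of the Łukasiewicz t-norm gives the supremum: min(1, 1 − 1.000 + 0.000).
1 − 1.000 + 0.000 = 0.000, so t = min(1, 0.000) = 0.000.
Check: 1.000 ⊗ 0.000 = max(0, 0.000) = 0.000 ≤ 0.000.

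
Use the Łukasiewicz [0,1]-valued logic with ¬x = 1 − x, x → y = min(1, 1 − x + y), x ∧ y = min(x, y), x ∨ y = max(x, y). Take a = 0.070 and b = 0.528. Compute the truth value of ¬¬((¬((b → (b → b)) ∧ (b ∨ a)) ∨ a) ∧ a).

b → b = min(1, 1 − 0.528 + 0.528) = min(1, 1.000) = 1.000
b → (b → b) = min(1, 1 − 0.528 + 1.000) = min(1, 1.472) = 1.000
b ∨ a = max(0.528, 0.070) = 0.528
(b → (b → b)) ∧ (b ∨ a) = min(1.000, 0.528) = 0.528
¬((b → (b → b)) ∧ (b ∨ a)) = 1 − 0.528 = 0.472
¬((b → (b → b)) ∧ (b ∨ a)) ∨ a = max(0.472, 0.070) = 0.472
(¬((b → (b → b)) ∧ (b ∨ a)) ∨ a) ∧ a = min(0.472, 0.070) = 0.070
¬((¬((b → (b → b)) ∧ (b ∨ a)) ∨ a) ∧ a) = 1 − 0.070 = 0.930
¬¬((¬((b → (b → b)) ∧ (b ∨ a)) ∨ a) ∧ a) = 1 − 0.930 = 0.070

0.070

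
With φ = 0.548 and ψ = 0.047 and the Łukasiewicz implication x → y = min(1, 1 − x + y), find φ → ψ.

φ → ψ = min(1, 1 − 0.548 + 0.047) = min(1, 0.499) = 0.499
For comparison, the Gödel implication (1 if x ≤ y else y) would give 0.047.

0.499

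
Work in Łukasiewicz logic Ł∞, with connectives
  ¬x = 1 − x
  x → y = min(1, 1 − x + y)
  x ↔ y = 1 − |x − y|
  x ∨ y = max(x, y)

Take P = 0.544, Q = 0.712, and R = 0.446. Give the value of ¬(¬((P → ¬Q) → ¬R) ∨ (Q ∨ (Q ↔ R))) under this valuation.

0.266

¬Q = 1 − 0.712 = 0.288
P → ¬Q = min(1, 1 − 0.544 + 0.288) = min(1, 0.744) = 0.744
¬R = 1 − 0.446 = 0.554
(P → ¬Q) → ¬R = min(1, 1 − 0.744 + 0.554) = min(1, 0.810) = 0.810
¬((P → ¬Q) → ¬R) = 1 − 0.810 = 0.190
Q ↔ R = 1 − |0.712 − 0.446| = 1 − 0.266 = 0.734
Q ∨ (Q ↔ R) = max(0.712, 0.734) = 0.734
¬((P → ¬Q) → ¬R) ∨ (Q ∨ (Q ↔ R)) = max(0.190, 0.734) = 0.734
¬(¬((P → ¬Q) → ¬R) ∨ (Q ∨ (Q ↔ R))) = 1 − 0.734 = 0.266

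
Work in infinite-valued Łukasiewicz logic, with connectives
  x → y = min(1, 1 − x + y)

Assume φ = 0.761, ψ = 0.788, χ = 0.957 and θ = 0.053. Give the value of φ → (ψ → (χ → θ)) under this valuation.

0.547

χ → θ = min(1, 1 − 0.957 + 0.053) = min(1, 0.096) = 0.096
ψ → (χ → θ) = min(1, 1 − 0.788 + 0.096) = min(1, 0.308) = 0.308
φ → (ψ → (χ → θ)) = min(1, 1 − 0.761 + 0.308) = min(1, 0.547) = 0.547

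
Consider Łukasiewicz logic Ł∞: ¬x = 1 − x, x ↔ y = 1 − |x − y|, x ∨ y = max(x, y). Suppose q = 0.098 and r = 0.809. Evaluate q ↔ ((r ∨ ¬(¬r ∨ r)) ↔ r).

¬r = 1 − 0.809 = 0.191
¬r ∨ r = max(0.191, 0.809) = 0.809
¬(¬r ∨ r) = 1 − 0.809 = 0.191
r ∨ ¬(¬r ∨ r) = max(0.809, 0.191) = 0.809
(r ∨ ¬(¬r ∨ r)) ↔ r = 1 − |0.809 − 0.809| = 1 − 0.000 = 1.000
q ↔ ((r ∨ ¬(¬r ∨ r)) ↔ r) = 1 − |0.098 − 1.000| = 1 − 0.902 = 0.098

0.098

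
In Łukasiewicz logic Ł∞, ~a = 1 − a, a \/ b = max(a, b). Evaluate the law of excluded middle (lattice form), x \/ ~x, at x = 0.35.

0.65

~x = 1 − 0.35 = 0.65
x \/ ~x = max(0.35, 0.65) = 0.65
(The value 0.65 < 1 shows this instance is not satisfied; not a Ł∞-tautology — its value is max(a, 1−a).)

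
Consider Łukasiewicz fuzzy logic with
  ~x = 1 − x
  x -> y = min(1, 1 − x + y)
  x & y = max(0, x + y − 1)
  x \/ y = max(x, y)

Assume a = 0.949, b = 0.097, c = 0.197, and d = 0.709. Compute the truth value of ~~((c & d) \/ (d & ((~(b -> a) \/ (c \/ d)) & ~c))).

c & d = max(0, 0.197 + 0.709 − 1) = max(0, -0.094) = 0.000
b -> a = min(1, 1 − 0.097 + 0.949) = min(1, 1.852) = 1.000
~(b -> a) = 1 − 1.000 = 0.000
c \/ d = max(0.197, 0.709) = 0.709
~(b -> a) \/ (c \/ d) = max(0.000, 0.709) = 0.709
~c = 1 − 0.197 = 0.803
(~(b -> a) \/ (c \/ d)) & ~c = max(0, 0.709 + 0.803 − 1) = max(0, 0.512) = 0.512
d & ((~(b -> a) \/ (c \/ d)) & ~c) = max(0, 0.709 + 0.512 − 1) = max(0, 0.221) = 0.221
(c & d) \/ (d & ((~(b -> a) \/ (c \/ d)) & ~c)) = max(0.000, 0.221) = 0.221
~((c & d) \/ (d & ((~(b -> a) \/ (c \/ d)) & ~c))) = 1 − 0.221 = 0.779
~~((c & d) \/ (d & ((~(b -> a) \/ (c \/ d)) & ~c))) = 1 − 0.779 = 0.221

0.221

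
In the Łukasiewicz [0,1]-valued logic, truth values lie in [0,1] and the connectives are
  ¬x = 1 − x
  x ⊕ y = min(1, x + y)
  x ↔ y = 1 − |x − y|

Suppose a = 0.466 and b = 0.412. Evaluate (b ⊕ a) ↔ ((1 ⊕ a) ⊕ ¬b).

b ⊕ a = min(1, 0.412 + 0.466) = min(1, 0.878) = 0.878
1 ⊕ a = min(1, 1.000 + 0.466) = min(1, 1.466) = 1.000
¬b = 1 − 0.412 = 0.588
(1 ⊕ a) ⊕ ¬b = min(1, 1.000 + 0.588) = min(1, 1.588) = 1.000
(b ⊕ a) ↔ ((1 ⊕ a) ⊕ ¬b) = 1 − |0.878 − 1.000| = 1 − 0.122 = 0.878

0.878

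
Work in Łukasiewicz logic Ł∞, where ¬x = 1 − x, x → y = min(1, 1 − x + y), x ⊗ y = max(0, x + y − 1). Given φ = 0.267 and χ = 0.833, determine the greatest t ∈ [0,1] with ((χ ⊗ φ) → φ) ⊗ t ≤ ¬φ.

χ ⊗ φ = max(0, 0.833 + 0.267 − 1) = max(0, 0.100) = 0.100
(χ ⊗ φ) → φ = min(1, 1 − 0.100 + 0.267) = min(1, 1.167) = 1.000
So the left factor is (χ ⊗ φ) → φ = 1.000.
¬φ = 1 − 0.267 = 0.733
So the right-hand bound is ¬φ = 0.733.
The residuum of the Łukasiewicz t-norm gives the supremum: min(1, 1 − 1.000 + 0.733).
1 − 1.000 + 0.733 = 0.733, so t = min(1, 0.733) = 0.733.
Check: 1.000 ⊗ 0.733 = max(0, 0.733) = 0.733 ≤ 0.733.

0.733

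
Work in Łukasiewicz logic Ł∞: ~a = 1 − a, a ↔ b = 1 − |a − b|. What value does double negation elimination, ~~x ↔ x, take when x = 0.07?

~x = 1 − 0.07 = 0.93
~~x = 1 − 0.93 = 0.07
~~x ↔ x = 1 − |0.07 − 0.07| = 1 − 0.00 = 1.00
(As expected: always 1 in Ł∞ since negation is involutive.)

1.00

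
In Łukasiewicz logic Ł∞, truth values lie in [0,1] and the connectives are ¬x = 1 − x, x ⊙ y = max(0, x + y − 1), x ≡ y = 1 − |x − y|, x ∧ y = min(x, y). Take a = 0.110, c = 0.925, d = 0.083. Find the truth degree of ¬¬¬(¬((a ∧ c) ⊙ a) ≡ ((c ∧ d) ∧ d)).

a ∧ c = min(0.110, 0.925) = 0.110
(a ∧ c) ⊙ a = max(0, 0.110 + 0.110 − 1) = max(0, -0.780) = 0.000
¬((a ∧ c) ⊙ a) = 1 − 0.000 = 1.000
c ∧ d = min(0.925, 0.083) = 0.083
(c ∧ d) ∧ d = min(0.083, 0.083) = 0.083
¬((a ∧ c) ⊙ a) ≡ ((c ∧ d) ∧ d) = 1 − |1.000 − 0.083| = 1 − 0.917 = 0.083
¬(¬((a ∧ c) ⊙ a) ≡ ((c ∧ d) ∧ d)) = 1 − 0.083 = 0.917
¬¬(¬((a ∧ c) ⊙ a) ≡ ((c ∧ d) ∧ d)) = 1 − 0.917 = 0.083
¬¬¬(¬((a ∧ c) ⊙ a) ≡ ((c ∧ d) ∧ d)) = 1 − 0.083 = 0.917

0.917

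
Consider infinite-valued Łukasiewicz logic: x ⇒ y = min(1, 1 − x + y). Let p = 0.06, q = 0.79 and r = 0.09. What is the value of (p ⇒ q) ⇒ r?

0.09

p ⇒ q = min(1, 1 − 0.06 + 0.79) = min(1, 1.73) = 1.00
(p ⇒ q) ⇒ r = min(1, 1 − 1.00 + 0.09) = min(1, 0.09) = 0.09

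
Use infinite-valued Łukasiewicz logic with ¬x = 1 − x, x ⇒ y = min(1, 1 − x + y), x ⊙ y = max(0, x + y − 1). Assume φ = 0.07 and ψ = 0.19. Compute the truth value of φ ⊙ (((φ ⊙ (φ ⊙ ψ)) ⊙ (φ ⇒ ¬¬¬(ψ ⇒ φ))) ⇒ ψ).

0.07

φ ⊙ ψ = max(0, 0.07 + 0.19 − 1) = max(0, -0.74) = 0.00
φ ⊙ (φ ⊙ ψ) = max(0, 0.07 + 0.00 − 1) = max(0, -0.93) = 0.00
ψ ⇒ φ = min(1, 1 − 0.19 + 0.07) = min(1, 0.88) = 0.88
¬(ψ ⇒ φ) = 1 − 0.88 = 0.12
¬¬(ψ ⇒ φ) = 1 − 0.12 = 0.88
¬¬¬(ψ ⇒ φ) = 1 − 0.88 = 0.12
φ ⇒ ¬¬¬(ψ ⇒ φ) = min(1, 1 − 0.07 + 0.12) = min(1, 1.05) = 1.00
(φ ⊙ (φ ⊙ ψ)) ⊙ (φ ⇒ ¬¬¬(ψ ⇒ φ)) = max(0, 0.00 + 1.00 − 1) = max(0, 0.00) = 0.00
((φ ⊙ (φ ⊙ ψ)) ⊙ (φ ⇒ ¬¬¬(ψ ⇒ φ))) ⇒ ψ = min(1, 1 − 0.00 + 0.19) = min(1, 1.19) = 1.00
φ ⊙ (((φ ⊙ (φ ⊙ ψ)) ⊙ (φ ⇒ ¬¬¬(ψ ⇒ φ))) ⇒ ψ) = max(0, 0.07 + 1.00 − 1) = max(0, 0.07) = 0.07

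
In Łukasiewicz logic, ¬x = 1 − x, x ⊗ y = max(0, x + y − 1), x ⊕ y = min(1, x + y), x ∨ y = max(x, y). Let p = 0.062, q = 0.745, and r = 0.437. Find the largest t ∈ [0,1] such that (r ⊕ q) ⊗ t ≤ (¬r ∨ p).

0.563

r ⊕ q = min(1, 0.437 + 0.745) = min(1, 1.182) = 1.000
So the left factor is r ⊕ q = 1.000.
¬r = 1 − 0.437 = 0.563
¬r ∨ p = max(0.563, 0.062) = 0.563
So the right-hand bound is ¬r ∨ p = 0.563.
The residuum of the Łukasiewicz t-norm gives the supremum: min(1, 1 − 1.000 + 0.563).
1 − 1.000 + 0.563 = 0.563, so t = min(1, 0.563) = 0.563.
Check: 1.000 ⊗ 0.563 = max(0, 0.563) = 0.563 ≤ 0.563.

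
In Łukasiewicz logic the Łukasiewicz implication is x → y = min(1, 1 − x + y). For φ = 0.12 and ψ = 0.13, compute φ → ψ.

1.00

φ → ψ = min(1, 1 − 0.12 + 0.13) = min(1, 1.01) = 1.00
For comparison, the Gödel implication (1 if x ≤ y else y) would give 1.00.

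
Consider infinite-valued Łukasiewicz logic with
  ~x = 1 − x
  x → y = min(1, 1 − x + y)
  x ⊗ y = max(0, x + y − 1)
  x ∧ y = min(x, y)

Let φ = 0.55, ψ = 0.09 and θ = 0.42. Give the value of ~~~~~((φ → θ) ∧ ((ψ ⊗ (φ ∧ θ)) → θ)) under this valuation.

φ → θ = min(1, 1 − 0.55 + 0.42) = min(1, 0.87) = 0.87
φ ∧ θ = min(0.55, 0.42) = 0.42
ψ ⊗ (φ ∧ θ) = max(0, 0.09 + 0.42 − 1) = max(0, -0.49) = 0.00
(ψ ⊗ (φ ∧ θ)) → θ = min(1, 1 − 0.00 + 0.42) = min(1, 1.42) = 1.00
(φ → θ) ∧ ((ψ ⊗ (φ ∧ θ)) → θ) = min(0.87, 1.00) = 0.87
~((φ → θ) ∧ ((ψ ⊗ (φ ∧ θ)) → θ)) = 1 − 0.87 = 0.13
~~((φ → θ) ∧ ((ψ ⊗ (φ ∧ θ)) → θ)) = 1 − 0.13 = 0.87
~~~((φ → θ) ∧ ((ψ ⊗ (φ ∧ θ)) → θ)) = 1 − 0.87 = 0.13
~~~~((φ → θ) ∧ ((ψ ⊗ (φ ∧ θ)) → θ)) = 1 − 0.13 = 0.87
~~~~~((φ → θ) ∧ ((ψ ⊗ (φ ∧ θ)) → θ)) = 1 − 0.87 = 0.13

0.13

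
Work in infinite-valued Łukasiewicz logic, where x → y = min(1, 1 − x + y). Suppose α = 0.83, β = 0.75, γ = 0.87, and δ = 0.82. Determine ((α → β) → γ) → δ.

α → β = min(1, 1 − 0.83 + 0.75) = min(1, 0.92) = 0.92
(α → β) → γ = min(1, 1 − 0.92 + 0.87) = min(1, 0.95) = 0.95
((α → β) → γ) → δ = min(1, 1 − 0.95 + 0.82) = min(1, 0.87) = 0.87

0.87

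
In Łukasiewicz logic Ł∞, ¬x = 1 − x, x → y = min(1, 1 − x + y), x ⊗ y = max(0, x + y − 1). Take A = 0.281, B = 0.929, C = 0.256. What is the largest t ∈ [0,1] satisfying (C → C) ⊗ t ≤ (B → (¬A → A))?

C → C = min(1, 1 − 0.256 + 0.256) = min(1, 1.000) = 1.000
So the left factor is C → C = 1.000.
¬A = 1 − 0.281 = 0.719
¬A → A = min(1, 1 − 0.719 + 0.281) = min(1, 0.562) = 0.562
B → (¬A → A) = min(1, 1 − 0.929 + 0.562) = min(1, 0.633) = 0.633
So the right-hand bound is B → (¬A → A) = 0.633.
The residuum of the Łukasiewicz t-norm gives the supremum: min(1, 1 − 1.000 + 0.633).
1 − 1.000 + 0.633 = 0.633, so t = min(1, 0.633) = 0.633.
Check: 1.000 ⊗ 0.633 = max(0, 0.633) = 0.633 ≤ 0.633.

0.633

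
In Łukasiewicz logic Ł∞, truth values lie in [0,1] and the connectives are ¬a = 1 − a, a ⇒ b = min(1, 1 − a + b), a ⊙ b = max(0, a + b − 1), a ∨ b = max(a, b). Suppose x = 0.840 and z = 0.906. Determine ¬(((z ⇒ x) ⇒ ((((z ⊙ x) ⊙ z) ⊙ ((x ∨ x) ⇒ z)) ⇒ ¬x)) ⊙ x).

0.586

z ⇒ x = min(1, 1 − 0.906 + 0.840) = min(1, 0.934) = 0.934
z ⊙ x = max(0, 0.906 + 0.840 − 1) = max(0, 0.746) = 0.746
(z ⊙ x) ⊙ z = max(0, 0.746 + 0.906 − 1) = max(0, 0.652) = 0.652
x ∨ x = max(0.840, 0.840) = 0.840
(x ∨ x) ⇒ z = min(1, 1 − 0.840 + 0.906) = min(1, 1.066) = 1.000
((z ⊙ x) ⊙ z) ⊙ ((x ∨ x) ⇒ z) = max(0, 0.652 + 1.000 − 1) = max(0, 0.652) = 0.652
¬x = 1 − 0.840 = 0.160
(((z ⊙ x) ⊙ z) ⊙ ((x ∨ x) ⇒ z)) ⇒ ¬x = min(1, 1 − 0.652 + 0.160) = min(1, 0.508) = 0.508
(z ⇒ x) ⇒ ((((z ⊙ x) ⊙ z) ⊙ ((x ∨ x) ⇒ z)) ⇒ ¬x) = min(1, 1 − 0.934 + 0.508) = min(1, 0.574) = 0.574
((z ⇒ x) ⇒ ((((z ⊙ x) ⊙ z) ⊙ ((x ∨ x) ⇒ z)) ⇒ ¬x)) ⊙ x = max(0, 0.574 + 0.840 − 1) = max(0, 0.414) = 0.414
¬(((z ⇒ x) ⇒ ((((z ⊙ x) ⊙ z) ⊙ ((x ∨ x) ⇒ z)) ⇒ ¬x)) ⊙ x) = 1 − 0.414 = 0.586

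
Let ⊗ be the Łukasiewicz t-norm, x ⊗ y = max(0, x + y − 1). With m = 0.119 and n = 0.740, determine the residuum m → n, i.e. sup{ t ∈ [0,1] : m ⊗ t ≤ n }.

The residuum of the Łukasiewicz t-norm gives the supremum: min(1, 1 − 0.119 + 0.740).
1 − 0.119 + 0.740 = 1.621, so t = min(1, 1.621) = 1.000.
Check: 0.119 ⊗ 1.000 = max(0, 0.119) = 0.119 ≤ 0.740.

1.000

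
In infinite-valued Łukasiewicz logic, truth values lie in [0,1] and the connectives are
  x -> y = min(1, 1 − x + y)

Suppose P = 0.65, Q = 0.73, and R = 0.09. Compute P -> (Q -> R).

Q -> R = min(1, 1 − 0.73 + 0.09) = min(1, 0.36) = 0.36
P -> (Q -> R) = min(1, 1 − 0.65 + 0.36) = min(1, 0.71) = 0.71

0.71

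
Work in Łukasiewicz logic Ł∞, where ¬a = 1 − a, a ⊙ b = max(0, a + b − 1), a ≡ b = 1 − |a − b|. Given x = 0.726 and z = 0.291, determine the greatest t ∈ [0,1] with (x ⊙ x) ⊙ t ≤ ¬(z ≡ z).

0.548

x ⊙ x = max(0, 0.726 + 0.726 − 1) = max(0, 0.452) = 0.452
So the left factor is x ⊙ x = 0.452.
z ≡ z = 1 − |0.291 − 0.291| = 1 − 0.000 = 1.000
¬(z ≡ z) = 1 − 1.000 = 0.000
So the right-hand bound is ¬(z ≡ z) = 0.000.
The residuum of the Łukasiewicz t-norm gives the supremum: min(1, 1 − 0.452 + 0.000).
1 − 0.452 + 0.000 = 0.548, so t = min(1, 0.548) = 0.548.
Check: 0.452 ⊙ 0.548 = max(0, 0.000) = 0.000 ≤ 0.000.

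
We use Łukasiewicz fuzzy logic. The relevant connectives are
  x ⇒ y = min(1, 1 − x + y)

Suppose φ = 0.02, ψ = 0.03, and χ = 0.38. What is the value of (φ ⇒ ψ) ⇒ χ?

0.38

φ ⇒ ψ = min(1, 1 − 0.02 + 0.03) = min(1, 1.01) = 1.00
(φ ⇒ ψ) ⇒ χ = min(1, 1 − 1.00 + 0.38) = min(1, 0.38) = 0.38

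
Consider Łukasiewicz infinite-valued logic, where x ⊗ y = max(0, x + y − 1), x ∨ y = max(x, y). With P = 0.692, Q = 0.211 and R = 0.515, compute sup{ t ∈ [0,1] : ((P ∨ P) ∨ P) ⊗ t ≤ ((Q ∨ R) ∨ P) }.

1.000

P ∨ P = max(0.692, 0.692) = 0.692
(P ∨ P) ∨ P = max(0.692, 0.692) = 0.692
So the left factor is (P ∨ P) ∨ P = 0.692.
Q ∨ R = max(0.211, 0.515) = 0.515
(Q ∨ R) ∨ P = max(0.515, 0.692) = 0.692
So the right-hand bound is (Q ∨ R) ∨ P = 0.692.
The residuum of the Łukasiewicz t-norm gives the supremum: min(1, 1 − 0.692 + 0.692).
1 − 0.692 + 0.692 = 1.000, so t = min(1, 1.000) = 1.000.
Check: 0.692 ⊗ 1.000 = max(0, 0.692) = 0.692 ≤ 0.692.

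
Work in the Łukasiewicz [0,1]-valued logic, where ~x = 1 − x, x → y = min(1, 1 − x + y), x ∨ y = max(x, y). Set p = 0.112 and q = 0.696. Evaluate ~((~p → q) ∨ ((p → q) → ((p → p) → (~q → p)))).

0.192

~p = 1 − 0.112 = 0.888
~p → q = min(1, 1 − 0.888 + 0.696) = min(1, 0.808) = 0.808
p → q = min(1, 1 − 0.112 + 0.696) = min(1, 1.584) = 1.000
p → p = min(1, 1 − 0.112 + 0.112) = min(1, 1.000) = 1.000
~q = 1 − 0.696 = 0.304
~q → p = min(1, 1 − 0.304 + 0.112) = min(1, 0.808) = 0.808
(p → p) → (~q → p) = min(1, 1 − 1.000 + 0.808) = min(1, 0.808) = 0.808
(p → q) → ((p → p) → (~q → p)) = min(1, 1 − 1.000 + 0.808) = min(1, 0.808) = 0.808
(~p → q) ∨ ((p → q) → ((p → p) → (~q → p))) = max(0.808, 0.808) = 0.808
~((~p → q) ∨ ((p → q) → ((p → p) → (~q → p)))) = 1 − 0.808 = 0.192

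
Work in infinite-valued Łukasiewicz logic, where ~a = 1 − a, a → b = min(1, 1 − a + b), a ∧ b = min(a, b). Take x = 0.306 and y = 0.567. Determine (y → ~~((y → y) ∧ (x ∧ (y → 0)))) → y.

y → y = min(1, 1 − 0.567 + 0.567) = min(1, 1.000) = 1.000
y → 0 = min(1, 1 − 0.567 + 0.000) = min(1, 0.433) = 0.433
x ∧ (y → 0) = min(0.306, 0.433) = 0.306
(y → y) ∧ (x ∧ (y → 0)) = min(1.000, 0.306) = 0.306
~((y → y) ∧ (x ∧ (y → 0))) = 1 − 0.306 = 0.694
~~((y → y) ∧ (x ∧ (y → 0))) = 1 − 0.694 = 0.306
y → ~~((y → y) ∧ (x ∧ (y → 0))) = min(1, 1 − 0.567 + 0.306) = min(1, 0.739) = 0.739
(y → ~~((y → y) ∧ (x ∧ (y → 0)))) → y = min(1, 1 − 0.739 + 0.567) = min(1, 0.828) = 0.828

0.828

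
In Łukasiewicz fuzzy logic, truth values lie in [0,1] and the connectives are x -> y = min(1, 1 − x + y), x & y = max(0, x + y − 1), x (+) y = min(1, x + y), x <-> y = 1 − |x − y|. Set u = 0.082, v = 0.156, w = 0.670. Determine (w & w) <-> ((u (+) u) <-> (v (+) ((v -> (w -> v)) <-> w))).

0.998

w & w = max(0, 0.670 + 0.670 − 1) = max(0, 0.340) = 0.340
u (+) u = min(1, 0.082 + 0.082) = min(1, 0.164) = 0.164
w -> v = min(1, 1 − 0.670 + 0.156) = min(1, 0.486) = 0.486
v -> (w -> v) = min(1, 1 − 0.156 + 0.486) = min(1, 1.330) = 1.000
(v -> (w -> v)) <-> w = 1 − |1.000 − 0.670| = 1 − 0.330 = 0.670
v (+) ((v -> (w -> v)) <-> w) = min(1, 0.156 + 0.670) = min(1, 0.826) = 0.826
(u (+) u) <-> (v (+) ((v -> (w -> v)) <-> w)) = 1 − |0.164 − 0.826| = 1 − 0.662 = 0.338
(w & w) <-> ((u (+) u) <-> (v (+) ((v -> (w -> v)) <-> w))) = 1 − |0.340 − 0.338| = 1 − 0.002 = 0.998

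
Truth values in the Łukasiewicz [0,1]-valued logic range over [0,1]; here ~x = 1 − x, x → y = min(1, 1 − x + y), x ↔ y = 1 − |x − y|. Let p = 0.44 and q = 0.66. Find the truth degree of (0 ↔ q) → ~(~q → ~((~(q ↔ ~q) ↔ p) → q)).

0.78

0 ↔ q = 1 − |0.00 − 0.66| = 1 − 0.66 = 0.34
~q = 1 − 0.66 = 0.34
q ↔ ~q = 1 − |0.66 − 0.34| = 1 − 0.32 = 0.68
~(q ↔ ~q) = 1 − 0.68 = 0.32
~(q ↔ ~q) ↔ p = 1 − |0.32 − 0.44| = 1 − 0.12 = 0.88
(~(q ↔ ~q) ↔ p) → q = min(1, 1 − 0.88 + 0.66) = min(1, 0.78) = 0.78
~((~(q ↔ ~q) ↔ p) → q) = 1 − 0.78 = 0.22
~q → ~((~(q ↔ ~q) ↔ p) → q) = min(1, 1 − 0.34 + 0.22) = min(1, 0.88) = 0.88
~(~q → ~((~(q ↔ ~q) ↔ p) → q)) = 1 − 0.88 = 0.12
(0 ↔ q) → ~(~q → ~((~(q ↔ ~q) ↔ p) → q)) = min(1, 1 − 0.34 + 0.12) = min(1, 0.78) = 0.78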